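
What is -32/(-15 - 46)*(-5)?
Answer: -160/61 ≈ -2.6230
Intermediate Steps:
-32/(-15 - 46)*(-5) = -32/(-61)*(-5) = -32*(-1/61)*(-5) = (32/61)*(-5) = -160/61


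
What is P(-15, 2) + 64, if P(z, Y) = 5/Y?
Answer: 133/2 ≈ 66.500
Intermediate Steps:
P(-15, 2) + 64 = 5/2 + 64 = 133/2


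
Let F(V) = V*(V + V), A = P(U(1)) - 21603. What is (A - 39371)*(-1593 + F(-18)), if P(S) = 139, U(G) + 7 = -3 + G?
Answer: 57489075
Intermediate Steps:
U(G) = -10 + G (U(G) = -7 + (-3 + G) = -10 + G)
A = -21464 (A = 139 - 21603 = -21464)
F(V) = 2*V² (F(V) = V*(2*V) = 2*V²)
(A - 39371)*(-1593 + F(-18)) = (-21464 - 39371)*(-1593 + 2*(-18)²) = -60835*(-1593 + 2*324) = -60835*(-1593 + 648) = -60835*(-945) = 57489075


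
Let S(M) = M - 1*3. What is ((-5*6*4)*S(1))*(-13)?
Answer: -3120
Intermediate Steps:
S(M) = -3 + M (S(M) = M - 3 = -3 + M)
((-5*6*4)*S(1))*(-13) = ((-5*6*4)*(-3 + 1))*(-13) = (-30*4*(-2))*(-13) = -120*(-2)*(-13) = 240*(-13) = -3120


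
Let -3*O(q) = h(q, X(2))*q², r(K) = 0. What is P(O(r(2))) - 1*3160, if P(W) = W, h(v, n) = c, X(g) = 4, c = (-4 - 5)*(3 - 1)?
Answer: -3160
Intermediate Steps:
c = -18 (c = -9*2 = -18)
h(v, n) = -18
O(q) = 6*q² (O(q) = -(-6)*q² = 6*q²)
P(O(r(2))) - 1*3160 = 6*0² - 1*3160 = 6*0 - 3160 = 0 - 3160 = -3160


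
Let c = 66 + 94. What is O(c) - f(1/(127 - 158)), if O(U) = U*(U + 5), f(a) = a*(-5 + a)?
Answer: 25370244/961 ≈ 26400.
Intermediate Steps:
c = 160
O(U) = U*(5 + U)
O(c) - f(1/(127 - 158)) = 160*(5 + 160) - (-5 + 1/(127 - 158))/(127 - 158) = 160*165 - (-5 + 1/(-31))/(-31) = 26400 - (-1)*(-5 - 1/31)/31 = 26400 - (-1)*(-156)/(31*31) = 26400 - 1*156/961 = 26400 - 156/961 = 25370244/961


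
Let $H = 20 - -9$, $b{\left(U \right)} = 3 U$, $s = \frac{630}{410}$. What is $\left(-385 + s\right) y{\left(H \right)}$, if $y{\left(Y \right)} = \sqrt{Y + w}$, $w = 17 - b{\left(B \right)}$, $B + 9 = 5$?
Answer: $- \frac{15722 \sqrt{58}}{41} \approx -2920.4$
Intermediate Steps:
$B = -4$ ($B = -9 + 5 = -4$)
$s = \frac{63}{41}$ ($s = 630 \cdot \frac{1}{410} = \frac{63}{41} \approx 1.5366$)
$H = 29$ ($H = 20 + 9 = 29$)
$w = 29$ ($w = 17 - 3 \left(-4\right) = 17 - -12 = 17 + 12 = 29$)
$y{\left(Y \right)} = \sqrt{29 + Y}$ ($y{\left(Y \right)} = \sqrt{Y + 29} = \sqrt{29 + Y}$)
$\left(-385 + s\right) y{\left(H \right)} = \left(-385 + \frac{63}{41}\right) \sqrt{29 + 29} = - \frac{15722 \sqrt{58}}{41}$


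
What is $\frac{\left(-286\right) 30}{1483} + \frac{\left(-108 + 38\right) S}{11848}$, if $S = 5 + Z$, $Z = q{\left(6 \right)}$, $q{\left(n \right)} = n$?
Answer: $- \frac{51398875}{8785292} \approx -5.8506$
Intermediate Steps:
$Z = 6$
$S = 11$ ($S = 5 + 6 = 11$)
$\frac{\left(-286\right) 30}{1483} + \frac{\left(-108 + 38\right) S}{11848} = \frac{\left(-286\right) 30}{1483} + \frac{\left(-108 + 38\right) 11}{11848} = \left(-8580\right) \frac{1}{1483} + \left(-70\right) 11 \cdot \frac{1}{11848} = - \frac{8580}{1483} - \frac{385}{5924} = - \frac{51398875}{8785292}$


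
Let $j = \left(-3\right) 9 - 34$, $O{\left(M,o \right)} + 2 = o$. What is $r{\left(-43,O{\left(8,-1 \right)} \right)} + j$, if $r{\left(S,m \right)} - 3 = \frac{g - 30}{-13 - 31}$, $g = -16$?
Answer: $- \frac{1253}{22} \approx -56.955$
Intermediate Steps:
$O{\left(M,o \right)} = -2 + o$
$j = -61$ ($j = -27 - 34 = -61$)
$r{\left(S,m \right)} = \frac{89}{22}$ ($r{\left(S,m \right)} = 3 + \frac{-16 - 30}{-13 - 31} = 3 - \frac{46}{-44} = 3 - - \frac{23}{22} = 3 + \frac{23}{22} = \frac{89}{22}$)
$r{\left(-43,O{\left(8,-1 \right)} \right)} + j = \frac{89}{22} - 61 = - \frac{1253}{22}$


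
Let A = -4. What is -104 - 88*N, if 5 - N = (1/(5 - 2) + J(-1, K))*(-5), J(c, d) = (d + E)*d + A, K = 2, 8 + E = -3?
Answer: 26968/3 ≈ 8989.3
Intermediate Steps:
E = -11 (E = -8 - 3 = -11)
J(c, d) = -4 + d*(-11 + d) (J(c, d) = (d - 11)*d - 4 = (-11 + d)*d - 4 = d*(-11 + d) - 4 = -4 + d*(-11 + d))
N = -310/3 (N = 5 - (1/(5 - 2) + (-4 + 2**2 - 11*2))*(-5) = 5 - (1/3 + (-4 + 4 - 22))*(-5) = 5 - (1/3 - 22)*(-5) = 5 - (-65)*(-5)/3 = 5 - 1*325/3 = 5 - 325/3 = -310/3 ≈ -103.33)
-104 - 88*N = -104 - 88*(-310/3) = -104 + 27280/3 = 26968/3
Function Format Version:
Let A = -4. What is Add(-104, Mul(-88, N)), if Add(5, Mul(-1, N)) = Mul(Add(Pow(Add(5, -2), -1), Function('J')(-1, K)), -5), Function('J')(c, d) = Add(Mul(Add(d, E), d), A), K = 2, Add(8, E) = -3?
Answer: Rational(26968, 3) ≈ 8989.3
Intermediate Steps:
E = -11 (E = Add(-8, -3) = -11)
Function('J')(c, d) = Add(-4, Mul(d, Add(-11, d))) (Function('J')(c, d) = Add(Mul(Add(d, -11), d), -4) = Add(Mul(Add(-11, d), d), -4) = Add(Mul(d, Add(-11, d)), -4) = Add(-4, Mul(d, Add(-11, d))))
N = Rational(-310, 3) (N = Add(5, Mul(-1, Mul(Add(Pow(Add(5, -2), -1), Add(-4, Pow(2, 2), Mul(-11, 2))), -5))) = Add(5, Mul(-1, Mul(Add(Pow(3, -1), Add(-4, 4, -22)), -5))) = Add(5, Mul(-1, Mul(Add(Rational(1, 3), -22), -5))) = Add(5, Mul(-1, Mul(Rational(-65, 3), -5))) = Add(5, Mul(-1, Rational(325, 3))) = Add(5, Rational(-325, 3)) = Rational(-310, 3) ≈ -103.33)
Add(-104, Mul(-88, N)) = Add(-104, Mul(-88, Rational(-310, 3))) = Add(-104, Rational(27280, 3)) = Rational(26968, 3)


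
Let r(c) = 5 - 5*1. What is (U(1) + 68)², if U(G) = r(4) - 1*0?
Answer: 4624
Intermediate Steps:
r(c) = 0 (r(c) = 5 - 5 = 0)
U(G) = 0 (U(G) = 0 - 1*0 = 0 + 0 = 0)
(U(1) + 68)² = (0 + 68)² = 68² = 4624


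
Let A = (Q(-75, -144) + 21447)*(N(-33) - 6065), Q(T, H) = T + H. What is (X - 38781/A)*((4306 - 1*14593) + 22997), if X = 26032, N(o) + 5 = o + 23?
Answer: 1423457466147977/4302208 ≈ 3.3087e+8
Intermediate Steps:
Q(T, H) = H + T
N(o) = 18 + o (N(o) = -5 + (o + 23) = -5 + (23 + o) = 18 + o)
A = -129066240 (A = ((-144 - 75) + 21447)*((18 - 33) - 6065) = (-219 + 21447)*(-15 - 6065) = 21228*(-6080) = -129066240)
(X - 38781/A)*((4306 - 1*14593) + 22997) = (26032 - 38781/(-129066240))*((4306 - 1*14593) + 22997) = (26032 - 38781*(-1/129066240))*((4306 - 14593) + 22997) = (26032 + 12927/43022080)*(-10287 + 22997) = (1119950799487/43022080)*12710 = 1423457466147977/4302208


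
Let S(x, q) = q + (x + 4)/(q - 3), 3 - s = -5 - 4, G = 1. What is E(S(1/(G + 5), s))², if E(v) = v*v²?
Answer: 92915974333361089/24794911296 ≈ 3.7474e+6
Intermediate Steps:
s = 12 (s = 3 - (-5 - 4) = 3 - 1*(-9) = 3 + 9 = 12)
S(x, q) = q + (4 + x)/(-3 + q)
E(v) = v³
E(S(1/(G + 5), s))² = (((4 + 1/(1 + 5) + 12² - 3*12)/(-3 + 12))³)² = (((4 + 1/6 + 144 - 36)/9)³)² = (((4 + ⅙ + 144 - 36)/9)³)² = (((⅑)*(673/6))³)² = ((673/54)³)² = (304821217/157464)² = 92915974333361089/24794911296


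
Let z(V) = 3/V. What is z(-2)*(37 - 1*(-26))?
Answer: -189/2 ≈ -94.500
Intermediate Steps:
z(-2)*(37 - 1*(-26)) = (3/(-2))*(37 - 1*(-26)) = (3*(-½))*(37 + 26) = -3/2*63 = -189/2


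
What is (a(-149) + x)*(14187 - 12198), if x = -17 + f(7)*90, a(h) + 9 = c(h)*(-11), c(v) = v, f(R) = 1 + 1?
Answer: 3566277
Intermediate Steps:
f(R) = 2
a(h) = -9 - 11*h (a(h) = -9 + h*(-11) = -9 - 11*h)
x = 163 (x = -17 + 2*90 = -17 + 180 = 163)
(a(-149) + x)*(14187 - 12198) = ((-9 - 11*(-149)) + 163)*(14187 - 12198) = ((-9 + 1639) + 163)*1989 = (1630 + 163)*1989 = 1793*1989 = 3566277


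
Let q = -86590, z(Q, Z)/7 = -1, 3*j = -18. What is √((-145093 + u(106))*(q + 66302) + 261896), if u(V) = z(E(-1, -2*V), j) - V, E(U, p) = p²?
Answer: 2*√736550306 ≈ 54279.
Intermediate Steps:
j = -6 (j = (⅓)*(-18) = -6)
z(Q, Z) = -7 (z(Q, Z) = 7*(-1) = -7)
u(V) = -7 - V
√((-145093 + u(106))*(q + 66302) + 261896) = √((-145093 + (-7 - 1*106))*(-86590 + 66302) + 261896) = √((-145093 + (-7 - 106))*(-20288) + 261896) = √((-145093 - 113)*(-20288) + 261896) = √(-145206*(-20288) + 261896) = √(2945939328 + 261896) = √2946201224 = 2*√736550306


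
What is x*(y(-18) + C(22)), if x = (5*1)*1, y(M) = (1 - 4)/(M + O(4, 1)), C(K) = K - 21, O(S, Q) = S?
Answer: 85/14 ≈ 6.0714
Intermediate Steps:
C(K) = -21 + K
y(M) = -3/(4 + M) (y(M) = (1 - 4)/(M + 4) = -3/(4 + M))
x = 5 (x = 5*1 = 5)
x*(y(-18) + C(22)) = 5*(-3/(4 - 18) + (-21 + 22)) = 5*(-3/(-14) + 1) = 5*(-3*(-1/14) + 1) = 5*(3/14 + 1) = 5*(17/14) = 85/14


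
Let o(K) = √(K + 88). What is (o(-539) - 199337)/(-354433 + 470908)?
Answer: -199337/116475 + I*√451/116475 ≈ -1.7114 + 0.00018233*I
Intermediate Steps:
o(K) = √(88 + K)
(o(-539) - 199337)/(-354433 + 470908) = (√(88 - 539) - 199337)/(-354433 + 470908) = (√(-451) - 199337)/116475 = (I*√451 - 199337)*(1/116475) = (-199337 + I*√451)*(1/116475) = -199337/116475 + I*√451/116475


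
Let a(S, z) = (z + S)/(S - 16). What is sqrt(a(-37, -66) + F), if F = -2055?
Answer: 2*I*sqrt(1441759)/53 ≈ 45.311*I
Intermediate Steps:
a(S, z) = (S + z)/(-16 + S)
sqrt(a(-37, -66) + F) = sqrt((-37 - 66)/(-16 - 37) - 2055) = sqrt(-103/(-53) - 2055) = sqrt(-1/53*(-103) - 2055) = sqrt(103/53 - 2055) = sqrt(-108812/53) = 2*I*sqrt(1441759)/53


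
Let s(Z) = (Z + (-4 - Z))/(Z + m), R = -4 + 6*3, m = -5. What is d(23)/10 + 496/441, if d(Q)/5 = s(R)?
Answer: 398/441 ≈ 0.90249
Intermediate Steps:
R = 14 (R = -4 + 18 = 14)
s(Z) = -4/(-5 + Z) (s(Z) = (Z + (-4 - Z))/(Z - 5) = -4/(-5 + Z))
d(Q) = -20/9 (d(Q) = 5*(-4/(-5 + 14)) = 5*(-4/9) = -20/9)
d(23)/10 + 496/441 = -20/9/10 + 496/441 = -20/9*⅒ + 496*(1/441) = -2/9 + 496/441 = 398/441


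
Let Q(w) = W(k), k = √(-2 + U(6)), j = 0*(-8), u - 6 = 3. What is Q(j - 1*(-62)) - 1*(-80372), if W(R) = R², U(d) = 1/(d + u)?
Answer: 1205551/15 ≈ 80370.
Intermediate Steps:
u = 9 (u = 6 + 3 = 9)
U(d) = 1/(9 + d) (U(d) = 1/(d + 9) = 1/(9 + d))
j = 0
k = I*√435/15 (k = √(-2 + 1/(9 + 6)) = √(-2 + 1/15) = √(-29/15) = I*√435/15 ≈ 1.3904*I)
Q(w) = -29/15 (Q(w) = (I*√435/15)² = -29/15)
Q(j - 1*(-62)) - 1*(-80372) = -29/15 - 1*(-80372) = -29/15 + 80372 = 1205551/15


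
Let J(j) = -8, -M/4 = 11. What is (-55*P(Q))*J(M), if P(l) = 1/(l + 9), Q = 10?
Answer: 440/19 ≈ 23.158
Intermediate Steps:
M = -44 (M = -4*11 = -44)
P(l) = 1/(9 + l)
(-55*P(Q))*J(M) = -55/(9 + 10)*(-8) = -55/19*(-8) = 440/19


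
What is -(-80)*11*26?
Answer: 22880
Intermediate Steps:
-(-80)*11*26 = -40*(-22)*26 = 880*26 = 22880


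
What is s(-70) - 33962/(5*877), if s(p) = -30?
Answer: -165512/4385 ≈ -37.745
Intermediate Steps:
s(-70) - 33962/(5*877) = -30 - 33962/(5*877) = -30 - 33962/4385 = -165512/4385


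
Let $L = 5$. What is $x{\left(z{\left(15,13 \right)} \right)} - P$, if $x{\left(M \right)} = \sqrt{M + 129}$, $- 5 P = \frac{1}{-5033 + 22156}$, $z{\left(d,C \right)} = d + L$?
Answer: $\frac{1}{85615} + \sqrt{149} \approx 12.207$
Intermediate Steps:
$z{\left(d,C \right)} = 5 + d$ ($z{\left(d,C \right)} = d + 5 = 5 + d$)
$P = - \frac{1}{85615}$ ($P = - \frac{1}{5 \left(-5033 + 22156\right)} = - \frac{1}{5 \cdot 17123} = \left(- \frac{1}{5}\right) \frac{1}{17123} = - \frac{1}{85615} \approx -1.168 \cdot 10^{-5}$)
$x{\left(M \right)} = \sqrt{129 + M}$
$x{\left(z{\left(15,13 \right)} \right)} - P = \sqrt{129 + \left(5 + 15\right)} - - \frac{1}{85615} = \sqrt{129 + 20} + \frac{1}{85615} = \sqrt{149} + \frac{1}{85615} = \frac{1}{85615} + \sqrt{149}$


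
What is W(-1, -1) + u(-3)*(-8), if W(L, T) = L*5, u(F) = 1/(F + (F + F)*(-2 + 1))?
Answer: -23/3 ≈ -7.6667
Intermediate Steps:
u(F) = -1/F (u(F) = 1/(F + (2*F)*(-1)) = 1/(F - 2*F) = 1/(-F) = -1/F)
W(L, T) = 5*L
W(-1, -1) + u(-3)*(-8) = 5*(-1) - 1/(-3)*(-8) = -5 - 1*(-⅓)*(-8) = -5 + (⅓)*(-8) = -5 - 8/3 = -23/3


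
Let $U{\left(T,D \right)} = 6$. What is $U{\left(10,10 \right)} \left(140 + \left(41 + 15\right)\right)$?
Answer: $1176$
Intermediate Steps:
$U{\left(10,10 \right)} \left(140 + \left(41 + 15\right)\right) = 6 \left(140 + \left(41 + 15\right)\right) = 6 \left(140 + 56\right) = 6 \cdot 196 = 1176$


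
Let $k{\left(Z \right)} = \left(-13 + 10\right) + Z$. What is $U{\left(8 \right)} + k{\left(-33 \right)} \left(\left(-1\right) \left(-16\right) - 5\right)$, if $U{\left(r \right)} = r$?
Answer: $-388$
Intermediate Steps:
$k{\left(Z \right)} = -3 + Z$
$U{\left(8 \right)} + k{\left(-33 \right)} \left(\left(-1\right) \left(-16\right) - 5\right) = 8 + \left(-3 - 33\right) \left(\left(-1\right) \left(-16\right) - 5\right) = 8 - 36 \left(16 - 5\right) = 8 - 396 = -388$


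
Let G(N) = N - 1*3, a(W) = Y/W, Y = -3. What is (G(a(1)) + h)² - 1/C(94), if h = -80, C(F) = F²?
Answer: 65351055/8836 ≈ 7396.0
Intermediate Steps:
a(W) = -3/W
G(N) = -3 + N (G(N) = N - 3 = -3 + N)
(G(a(1)) + h)² - 1/C(94) = ((-3 - 3/1) - 80)² - 1/(94²) = ((-3 - 3*1) - 80)² - 1/8836 = ((-3 - 3) - 80)² - 1*1/8836 = (-6 - 80)² - 1/8836 = (-86)² - 1/8836 = 7396 - 1/8836 = 65351055/8836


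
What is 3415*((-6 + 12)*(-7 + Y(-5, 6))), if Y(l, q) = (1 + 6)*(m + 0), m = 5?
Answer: 573720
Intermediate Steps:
Y(l, q) = 35 (Y(l, q) = (1 + 6)*(5 + 0) = 7*5 = 35)
3415*((-6 + 12)*(-7 + Y(-5, 6))) = 3415*((-6 + 12)*(-7 + 35)) = 3415*(6*28) = 3415*168 = 573720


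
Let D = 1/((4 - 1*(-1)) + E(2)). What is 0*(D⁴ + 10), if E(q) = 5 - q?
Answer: 0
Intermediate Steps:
D = ⅛ (D = 1/((4 - 1*(-1)) + (5 - 1*2)) = 1/((4 + 1) + (5 - 2)) = 1/(5 + 3) = 1/8 = ⅛ ≈ 0.12500)
0*(D⁴ + 10) = 0*((⅛)⁴ + 10) = 0*(1/4096 + 10) = 0*(40961/4096) = 0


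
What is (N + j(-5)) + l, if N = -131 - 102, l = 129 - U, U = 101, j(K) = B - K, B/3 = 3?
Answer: -191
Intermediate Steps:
B = 9 (B = 3*3 = 9)
j(K) = 9 - K
l = 28 (l = 129 - 1*101 = 129 - 101 = 28)
N = -233
(N + j(-5)) + l = (-233 + (9 - 1*(-5))) + 28 = (-233 + (9 + 5)) + 28 = (-233 + 14) + 28 = -219 + 28 = -191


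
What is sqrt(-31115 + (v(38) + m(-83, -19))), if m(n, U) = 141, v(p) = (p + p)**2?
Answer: I*sqrt(25198) ≈ 158.74*I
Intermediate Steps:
v(p) = 4*p**2 (v(p) = (2*p)**2 = 4*p**2)
sqrt(-31115 + (v(38) + m(-83, -19))) = sqrt(-31115 + (4*38**2 + 141)) = sqrt(-31115 + (4*1444 + 141)) = sqrt(-31115 + (5776 + 141)) = sqrt(-31115 + 5917) = sqrt(-25198) = I*sqrt(25198)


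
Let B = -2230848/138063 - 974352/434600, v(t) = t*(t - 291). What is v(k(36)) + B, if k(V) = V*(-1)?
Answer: 554435229642/47171525 ≈ 11754.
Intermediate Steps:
k(V) = -V
v(t) = t*(-291 + t)
B = -867962658/47171525 (B = -2230848*1/138063 - 974352*1/434600 = -743616/46021 - 2298/1025 = -867962658/47171525 ≈ -18.400)
v(k(36)) + B = (-1*36)*(-291 - 1*36) - 867962658/47171525 = -36*(-291 - 36) - 867962658/47171525 = -36*(-327) - 867962658/47171525 = 11772 - 867962658/47171525 = 554435229642/47171525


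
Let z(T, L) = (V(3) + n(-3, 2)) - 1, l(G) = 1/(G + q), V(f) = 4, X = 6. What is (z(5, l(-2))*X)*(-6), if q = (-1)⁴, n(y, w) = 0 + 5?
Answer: -288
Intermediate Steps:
n(y, w) = 5
q = 1
l(G) = 1/(1 + G) (l(G) = 1/(G + 1) = 1/(1 + G))
z(T, L) = 8 (z(T, L) = (4 + 5) - 1 = 9 - 1 = 8)
(z(5, l(-2))*X)*(-6) = (8*6)*(-6) = 48*(-6) = -288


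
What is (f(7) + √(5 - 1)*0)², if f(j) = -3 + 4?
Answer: 1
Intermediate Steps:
f(j) = 1
(f(7) + √(5 - 1)*0)² = (1 + √(5 - 1)*0)² = (1 + √4*0)² = (1 + 2*0)² = (1 + 0)² = 1² = 1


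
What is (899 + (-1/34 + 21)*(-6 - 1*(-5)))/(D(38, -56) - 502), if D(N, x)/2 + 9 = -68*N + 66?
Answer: -9951/62968 ≈ -0.15803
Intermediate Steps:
D(N, x) = 114 - 136*N (D(N, x) = -18 + 2*(-68*N + 66) = -18 + 2*(66 - 68*N) = -18 + (132 - 136*N) = 114 - 136*N)
(899 + (-1/34 + 21)*(-6 - 1*(-5)))/(D(38, -56) - 502) = (899 + (-1/34 + 21)*(-6 - 1*(-5)))/((114 - 136*38) - 502) = (899 + (-1*1/34 + 21)*(-6 + 5))/((114 - 5168) - 502) = (899 + (-1/34 + 21)*(-1))/(-5054 - 502) = (899 + (713/34)*(-1))/(-5556) = (899 - 713/34)*(-1/5556) = (29853/34)*(-1/5556) = -9951/62968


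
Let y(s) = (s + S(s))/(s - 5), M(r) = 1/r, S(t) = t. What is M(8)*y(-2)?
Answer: 1/14 ≈ 0.071429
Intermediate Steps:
y(s) = 2*s/(-5 + s) (y(s) = (s + s)/(s - 5) = (2*s)/(-5 + s) = 2*s/(-5 + s))
M(8)*y(-2) = (2*(-2)/(-5 - 2))/8 = (2*(-2)/(-7))/8 = (2*(-2)*(-1/7))/8 = (1/8)*(4/7) = 1/14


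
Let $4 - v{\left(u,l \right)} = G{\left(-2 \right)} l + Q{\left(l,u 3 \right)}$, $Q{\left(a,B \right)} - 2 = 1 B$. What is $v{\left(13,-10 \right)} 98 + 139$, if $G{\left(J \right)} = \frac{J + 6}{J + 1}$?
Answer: $-7407$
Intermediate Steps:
$Q{\left(a,B \right)} = 2 + B$ ($Q{\left(a,B \right)} = 2 + 1 B = 2 + B$)
$G{\left(J \right)} = \frac{6 + J}{1 + J}$
$v{\left(u,l \right)} = 2 - 3 u + 4 l$ ($v{\left(u,l \right)} = 4 - \left(\frac{6 - 2}{1 - 2} l + \left(2 + u 3\right)\right) = 4 - \left(\frac{1}{-1} \cdot 4 l + \left(2 + 3 u\right)\right) = 4 - \left(\left(-1\right) 4 l + \left(2 + 3 u\right)\right) = 4 - \left(- 4 l + \left(2 + 3 u\right)\right) = 4 - \left(2 - 4 l + 3 u\right) = 2 - 3 u + 4 l$)
$v{\left(13,-10 \right)} 98 + 139 = \left(2 - 39 + 4 \left(-10\right)\right) 98 + 139 = \left(2 - 39 - 40\right) 98 + 139 = \left(-77\right) 98 + 139 = -7546 + 139 = -7407$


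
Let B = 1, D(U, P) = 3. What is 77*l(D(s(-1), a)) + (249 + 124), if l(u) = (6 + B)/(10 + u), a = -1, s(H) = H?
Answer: 5388/13 ≈ 414.46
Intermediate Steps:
l(u) = 7/(10 + u) (l(u) = (6 + 1)/(10 + u) = 7/(10 + u))
77*l(D(s(-1), a)) + (249 + 124) = 77*(7/(10 + 3)) + (249 + 124) = 77*(7/13) + 373 = 539/13 + 373 = 5388/13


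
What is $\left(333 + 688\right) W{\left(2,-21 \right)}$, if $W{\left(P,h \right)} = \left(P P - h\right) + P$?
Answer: $27567$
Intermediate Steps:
$W{\left(P,h \right)} = P + P^{2} - h$ ($W{\left(P,h \right)} = \left(P^{2} - h\right) + P = P + P^{2} - h$)
$\left(333 + 688\right) W{\left(2,-21 \right)} = \left(333 + 688\right) \left(2 + 2^{2} - -21\right) = 1021 \left(2 + 4 + 21\right) = 1021 \cdot 27 = 27567$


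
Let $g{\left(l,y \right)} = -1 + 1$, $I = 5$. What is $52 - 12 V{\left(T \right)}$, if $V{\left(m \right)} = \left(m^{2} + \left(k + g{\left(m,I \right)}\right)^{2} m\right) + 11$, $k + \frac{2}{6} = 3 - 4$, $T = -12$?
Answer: $-1552$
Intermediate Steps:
$g{\left(l,y \right)} = 0$
$k = - \frac{4}{3}$ ($k = - \frac{1}{3} + \left(3 - 4\right) = - \frac{1}{3} - 1 = - \frac{4}{3} \approx -1.3333$)
$V{\left(m \right)} = 11 + m^{2} + \frac{16 m}{9}$ ($V{\left(m \right)} = \left(m^{2} + \left(- \frac{4}{3} + 0\right)^{2} m\right) + 11 = \left(m^{2} + \left(- \frac{4}{3}\right)^{2} m\right) + 11 = \left(m^{2} + \frac{16 m}{9}\right) + 11 = 11 + m^{2} + \frac{16 m}{9}$)
$52 - 12 V{\left(T \right)} = 52 - 12 \left(11 + \left(-12\right)^{2} + \frac{16}{9} \left(-12\right)\right) = 52 - 12 \left(11 + 144 - \frac{64}{3}\right) = 52 - 1604 = -1552$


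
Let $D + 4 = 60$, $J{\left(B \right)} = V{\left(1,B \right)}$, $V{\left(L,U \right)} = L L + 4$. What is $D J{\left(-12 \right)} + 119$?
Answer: $399$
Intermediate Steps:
$V{\left(L,U \right)} = 4 + L^{2}$ ($V{\left(L,U \right)} = L^{2} + 4 = 4 + L^{2}$)
$J{\left(B \right)} = 5$ ($J{\left(B \right)} = 4 + 1^{2} = 4 + 1 = 5$)
$D = 56$ ($D = -4 + 60 = 56$)
$D J{\left(-12 \right)} + 119 = 56 \cdot 5 + 119 = 280 + 119 = 399$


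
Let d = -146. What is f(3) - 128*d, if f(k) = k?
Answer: 18691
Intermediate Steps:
f(3) - 128*d = 3 - 128*(-146) = 3 + 18688 = 18691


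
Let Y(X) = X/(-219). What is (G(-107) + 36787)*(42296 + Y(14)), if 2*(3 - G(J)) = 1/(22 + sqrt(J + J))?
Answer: 39643914413215/25477 + 4631405*I*sqrt(214)/152862 ≈ 1.5561e+9 + 443.22*I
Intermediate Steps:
G(J) = 3 - 1/(2*(22 + sqrt(2)*sqrt(J))) (G(J) = 3 - 1/(2*(22 + sqrt(J + J))) = 3 - 1/(2*(22 + sqrt(2*J))) = 3 - 1/(2*(22 + sqrt(2)*sqrt(J))))
Y(X) = -X/219 (Y(X) = X*(-1/219) = -X/219)
(G(-107) + 36787)*(42296 + Y(14)) = ((131 + 6*sqrt(2)*sqrt(-107))/(2*(22 + sqrt(2)*sqrt(-107))) + 36787)*(42296 - 1/219*14) = ((131 + 6*sqrt(2)*(I*sqrt(107)))/(2*(22 + sqrt(2)*(I*sqrt(107)))) + 36787)*(42296 - 14/219) = ((131 + 6*I*sqrt(214))/(2*(22 + I*sqrt(214))) + 36787)*(9262810/219) = (36787 + (131 + 6*I*sqrt(214))/(2*(22 + I*sqrt(214))))*(9262810/219) = 340750991470/219 + 4631405*(131 + 6*I*sqrt(214))/(219*(22 + I*sqrt(214)))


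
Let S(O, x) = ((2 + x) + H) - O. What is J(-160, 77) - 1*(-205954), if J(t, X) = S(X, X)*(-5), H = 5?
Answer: 205919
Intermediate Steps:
S(O, x) = 7 + x - O (S(O, x) = ((2 + x) + 5) - O = (7 + x) - O = 7 + x - O)
J(t, X) = -35 (J(t, X) = (7 + X - X)*(-5) = 7*(-5) = -35)
J(-160, 77) - 1*(-205954) = -35 - 1*(-205954) = -35 + 205954 = 205919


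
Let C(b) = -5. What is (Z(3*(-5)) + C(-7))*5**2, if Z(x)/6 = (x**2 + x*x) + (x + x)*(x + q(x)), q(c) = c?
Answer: 202375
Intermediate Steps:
Z(x) = 36*x**2 (Z(x) = 6*((x**2 + x*x) + (x + x)*(x + x)) = 6*((x**2 + x**2) + (2*x)*(2*x)) = 6*(2*x**2 + 4*x**2) = 6*(6*x**2) = 36*x**2)
(Z(3*(-5)) + C(-7))*5**2 = (36*(3*(-5))**2 - 5)*5**2 = (36*(-15)**2 - 5)*25 = (36*225 - 5)*25 = (8100 - 5)*25 = 8095*25 = 202375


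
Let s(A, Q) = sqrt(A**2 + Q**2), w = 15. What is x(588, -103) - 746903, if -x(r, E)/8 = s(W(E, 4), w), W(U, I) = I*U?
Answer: -746903 - 8*sqrt(169969) ≈ -7.5020e+5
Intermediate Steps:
x(r, E) = -8*sqrt(225 + 16*E**2) (x(r, E) = -8*sqrt((4*E)**2 + 15**2) = -8*sqrt(16*E**2 + 225) = -8*sqrt(225 + 16*E**2))
x(588, -103) - 746903 = -8*sqrt(225 + 16*(-103)**2) - 746903 = -8*sqrt(225 + 16*10609) - 746903 = -8*sqrt(225 + 169744) - 746903 = -8*sqrt(169969) - 746903 = -746903 - 8*sqrt(169969)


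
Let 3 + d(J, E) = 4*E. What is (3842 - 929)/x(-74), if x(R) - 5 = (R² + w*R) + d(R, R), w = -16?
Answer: 971/2122 ≈ 0.45759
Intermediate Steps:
d(J, E) = -3 + 4*E
x(R) = 2 + R² - 12*R (x(R) = 5 + ((R² - 16*R) + (-3 + 4*R)) = 5 + (-3 + R² - 12*R) = 2 + R² - 12*R)
(3842 - 929)/x(-74) = (3842 - 929)/(2 + (-74)² - 12*(-74)) = 2913/(2 + 5476 + 888) = 2913/6366 = 2913*(1/6366) = 971/2122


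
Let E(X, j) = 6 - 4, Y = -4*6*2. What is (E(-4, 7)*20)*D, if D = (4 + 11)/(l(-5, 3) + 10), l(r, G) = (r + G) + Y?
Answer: -15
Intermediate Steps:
Y = -48 (Y = -24*2 = -48)
l(r, G) = -48 + G + r (l(r, G) = (r + G) - 48 = (G + r) - 48 = -48 + G + r)
E(X, j) = 2
D = -3/8 (D = (4 + 11)/((-48 + 3 - 5) + 10) = 15/(-50 + 10) = 15/(-40) = 15*(-1/40) = -3/8 ≈ -0.37500)
(E(-4, 7)*20)*D = (2*20)*(-3/8) = 40*(-3/8) = -15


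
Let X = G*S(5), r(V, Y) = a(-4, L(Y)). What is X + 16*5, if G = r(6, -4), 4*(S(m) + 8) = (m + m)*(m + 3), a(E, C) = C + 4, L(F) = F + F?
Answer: 32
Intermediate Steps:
L(F) = 2*F
a(E, C) = 4 + C
S(m) = -8 + m*(3 + m)/2 (S(m) = -8 + ((m + m)*(m + 3))/4 = -8 + ((2*m)*(3 + m))/4 = -8 + (2*m*(3 + m))/4 = -8 + m*(3 + m)/2)
r(V, Y) = 4 + 2*Y
G = -4 (G = 4 + 2*(-4) = 4 - 8 = -4)
X = -48 (X = -4*(-8 + (1/2)*5**2 + (3/2)*5) = -4*(-8 + (1/2)*25 + 15/2) = -4*(-8 + 25/2 + 15/2) = -4*12 = -48)
X + 16*5 = -48 + 16*5 = -48 + 80 = 32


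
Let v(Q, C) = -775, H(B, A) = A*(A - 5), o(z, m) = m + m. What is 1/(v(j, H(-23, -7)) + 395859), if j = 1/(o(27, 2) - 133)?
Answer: 1/395084 ≈ 2.5311e-6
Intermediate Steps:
o(z, m) = 2*m
H(B, A) = A*(-5 + A)
j = -1/129 (j = 1/(2*2 - 133) = 1/(4 - 133) = 1/(-129) = -1/129 ≈ -0.0077519)
1/(v(j, H(-23, -7)) + 395859) = 1/(-775 + 395859) = 1/395084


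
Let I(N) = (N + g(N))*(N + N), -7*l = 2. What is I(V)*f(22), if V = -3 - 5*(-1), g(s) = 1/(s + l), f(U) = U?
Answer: 682/3 ≈ 227.33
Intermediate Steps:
l = -2/7 (l = -⅐*2 = -2/7 ≈ -0.28571)
g(s) = 1/(-2/7 + s) (g(s) = 1/(s - 2/7) = 1/(-2/7 + s))
V = 2 (V = -3 + 5 = 2)
I(N) = 2*N*(N + 7/(-2 + 7*N)) (I(N) = (N + 7/(-2 + 7*N))*(N + N) = (N + 7/(-2 + 7*N))*(2*N) = 2*N*(N + 7/(-2 + 7*N)))
I(V)*f(22) = (2*2*(7 + 2*(-2 + 7*2))/(-2 + 7*2))*22 = (2*2*(7 + 2*(-2 + 14))/(-2 + 14))*22 = (2*2*(7 + 2*12)/12)*22 = (2*2*(1/12)*(7 + 24))*22 = (2*2*(1/12)*31)*22 = (31/3)*22 = 682/3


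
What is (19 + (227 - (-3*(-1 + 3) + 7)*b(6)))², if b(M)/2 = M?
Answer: 54756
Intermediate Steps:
b(M) = 2*M
(19 + (227 - (-3*(-1 + 3) + 7)*b(6)))² = (19 + (227 - (-3*(-1 + 3) + 7)*2*6))² = (19 + (227 - (-3*2 + 7)*12))² = (19 + (227 - (-6 + 7)*12))² = (19 + (227 - 12))² = (19 + 215)² = 234² = 54756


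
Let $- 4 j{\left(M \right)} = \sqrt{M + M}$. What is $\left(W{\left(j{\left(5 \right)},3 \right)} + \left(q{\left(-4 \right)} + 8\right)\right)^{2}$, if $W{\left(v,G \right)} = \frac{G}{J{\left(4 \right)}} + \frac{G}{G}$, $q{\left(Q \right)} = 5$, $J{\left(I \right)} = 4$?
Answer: $\frac{3481}{16} \approx 217.56$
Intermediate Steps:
$j{\left(M \right)} = - \frac{\sqrt{2} \sqrt{M}}{4}$ ($j{\left(M \right)} = - \frac{\sqrt{M + M}}{4} = - \frac{\sqrt{2 M}}{4} = - \frac{\sqrt{2} \sqrt{M}}{4}$)
$W{\left(v,G \right)} = 1 + \frac{G}{4}$ ($W{\left(v,G \right)} = \frac{G}{4} + \frac{G}{G} = G \frac{1}{4} + 1 = \frac{G}{4} + 1 = 1 + \frac{G}{4}$)
$\left(W{\left(j{\left(5 \right)},3 \right)} + \left(q{\left(-4 \right)} + 8\right)\right)^{2} = \left(\left(1 + \frac{1}{4} \cdot 3\right) + \left(5 + 8\right)\right)^{2} = \left(\left(1 + \frac{3}{4}\right) + 13\right)^{2} = \left(\frac{7}{4} + 13\right)^{2} = \left(\frac{59}{4}\right)^{2} = \frac{3481}{16}$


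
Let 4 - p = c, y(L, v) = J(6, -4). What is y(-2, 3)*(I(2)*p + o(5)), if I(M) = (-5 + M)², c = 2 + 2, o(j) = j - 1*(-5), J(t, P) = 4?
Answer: 40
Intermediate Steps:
o(j) = 5 + j (o(j) = j + 5 = 5 + j)
y(L, v) = 4
c = 4
p = 0 (p = 4 - 1*4 = 4 - 4 = 0)
y(-2, 3)*(I(2)*p + o(5)) = 4*((-5 + 2)²*0 + (5 + 5)) = 4*((-3)²*0 + 10) = 4*(9*0 + 10) = 4*(0 + 10) = 4*10 = 40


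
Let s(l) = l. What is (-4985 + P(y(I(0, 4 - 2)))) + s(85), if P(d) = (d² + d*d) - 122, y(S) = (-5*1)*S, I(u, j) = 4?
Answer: -4222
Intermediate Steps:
y(S) = -5*S
P(d) = -122 + 2*d² (P(d) = (d² + d²) - 122 = 2*d² - 122 = -122 + 2*d²)
(-4985 + P(y(I(0, 4 - 2)))) + s(85) = (-4985 + (-122 + 2*(-5*4)²)) + 85 = (-4985 + (-122 + 2*(-20)²)) + 85 = (-4985 + (-122 + 2*400)) + 85 = (-4985 + (-122 + 800)) + 85 = (-4985 + 678) + 85 = -4307 + 85 = -4222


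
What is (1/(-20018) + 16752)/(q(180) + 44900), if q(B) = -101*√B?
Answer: 752841746075/2015986576438 + 20321697021*√5/4031973152876 ≈ 0.38471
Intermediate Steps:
(1/(-20018) + 16752)/(q(180) + 44900) = (1/(-20018) + 16752)/(-606*√5 + 44900) = (-1/20018 + 16752)/(-606*√5 + 44900) = 335341535/(20018*(-606*√5 + 44900)) = 335341535/(20018*(44900 - 606*√5))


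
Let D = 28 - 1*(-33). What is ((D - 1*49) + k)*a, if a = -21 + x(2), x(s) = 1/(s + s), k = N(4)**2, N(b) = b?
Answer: -581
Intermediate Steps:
D = 61 (D = 28 + 33 = 61)
k = 16 (k = 4**2 = 16)
x(s) = 1/(2*s)
a = -83/4 (a = -21 + (1/2)/2 = -21 + (1/2)*(1/2) = -21 + 1/4 = -83/4 ≈ -20.750)
((D - 1*49) + k)*a = ((61 - 1*49) + 16)*(-83/4) = ((61 - 49) + 16)*(-83/4) = (12 + 16)*(-83/4) = 28*(-83/4) = -581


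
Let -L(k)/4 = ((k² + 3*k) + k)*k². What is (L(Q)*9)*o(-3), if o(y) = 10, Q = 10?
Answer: -5040000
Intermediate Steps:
L(k) = -4*k²*(k² + 4*k) (L(k) = -4*((k² + 3*k) + k)*k² = -4*(k² + 4*k)*k² = -4*k²*(k² + 4*k))
(L(Q)*9)*o(-3) = ((4*10³*(-4 - 1*10))*9)*10 = ((4*1000*(-4 - 10))*9)*10 = ((4*1000*(-14))*9)*10 = -56000*9*10 = -504000*10 = -5040000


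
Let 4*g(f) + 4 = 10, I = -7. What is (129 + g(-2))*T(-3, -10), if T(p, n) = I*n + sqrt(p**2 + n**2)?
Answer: 9135 + 261*sqrt(109)/2 ≈ 10497.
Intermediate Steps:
g(f) = 3/2 (g(f) = -1 + (1/4)*10 = -1 + 5/2 = 3/2)
T(p, n) = sqrt(n**2 + p**2) - 7*n (T(p, n) = -7*n + sqrt(p**2 + n**2) = -7*n + sqrt(n**2 + p**2) = sqrt(n**2 + p**2) - 7*n)
(129 + g(-2))*T(-3, -10) = (129 + 3/2)*(sqrt((-10)**2 + (-3)**2) - 7*(-10)) = 261*(sqrt(100 + 9) + 70)/2 = 261*(sqrt(109) + 70)/2 = 261*(70 + sqrt(109))/2 = 9135 + 261*sqrt(109)/2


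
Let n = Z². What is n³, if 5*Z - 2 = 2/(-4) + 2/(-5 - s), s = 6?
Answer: 594823321/1771561000000 ≈ 0.00033576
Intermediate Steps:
Z = 29/110 (Z = ⅖ + (2/(-4) + 2/(-5 - 1*6))/5 = ⅖ + (2*(-¼) + 2/(-5 - 6))/5 = ⅖ + (-½ + 2/(-11))/5 = ⅖ + (-½ + 2*(-1/11))/5 = ⅖ + (-½ - 2/11)/5 = ⅖ + (⅕)*(-15/22) = ⅖ - 3/22 = 29/110 ≈ 0.26364)
n = 841/12100 (n = (29/110)² = 841/12100 ≈ 0.069504)
n³ = (841/12100)³ = 594823321/1771561000000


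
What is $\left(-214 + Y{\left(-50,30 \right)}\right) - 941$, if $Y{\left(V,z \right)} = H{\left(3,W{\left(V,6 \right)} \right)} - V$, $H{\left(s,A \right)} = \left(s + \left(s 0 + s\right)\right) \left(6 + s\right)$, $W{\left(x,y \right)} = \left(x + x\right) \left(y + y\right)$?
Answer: $-1051$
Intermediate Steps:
$W{\left(x,y \right)} = 4 x y$ ($W{\left(x,y \right)} = 2 x 2 y = 4 x y$)
$H{\left(s,A \right)} = 2 s \left(6 + s\right)$ ($H{\left(s,A \right)} = \left(s + \left(0 + s\right)\right) \left(6 + s\right) = \left(s + s\right) \left(6 + s\right) = 2 s \left(6 + s\right)$)
$Y{\left(V,z \right)} = 54 - V$ ($Y{\left(V,z \right)} = 2 \cdot 3 \left(6 + 3\right) - V = 2 \cdot 3 \cdot 9 - V = 54 - V$)
$\left(-214 + Y{\left(-50,30 \right)}\right) - 941 = \left(-214 + \left(54 - -50\right)\right) - 941 = \left(-214 + \left(54 + 50\right)\right) - 941 = \left(-214 + 104\right) - 941 = -110 - 941 = -1051$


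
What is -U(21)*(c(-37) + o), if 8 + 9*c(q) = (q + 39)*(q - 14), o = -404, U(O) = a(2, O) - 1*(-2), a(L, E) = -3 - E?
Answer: -82412/9 ≈ -9156.9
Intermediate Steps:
U(O) = -1 - O (U(O) = (-3 - O) - 1*(-2) = (-3 - O) + 2 = -1 - O)
c(q) = -8/9 + (-14 + q)*(39 + q)/9 (c(q) = -8/9 + ((q + 39)*(q - 14))/9 = -8/9 + ((39 + q)*(-14 + q))/9 = -8/9 + ((-14 + q)*(39 + q))/9 = -8/9 + (-14 + q)*(39 + q)/9)
-U(21)*(c(-37) + o) = -(-1 - 1*21)*((-554/9 + (⅑)*(-37)² + (25/9)*(-37)) - 404) = -(-1 - 21)*((-554/9 + (⅑)*1369 - 925/9) - 404) = -(-22)*((-554/9 + 1369/9 - 925/9) - 404) = -(-22)*(-110/9 - 404) = -(-22)*(-3746)/9 = -1*82412/9 = -82412/9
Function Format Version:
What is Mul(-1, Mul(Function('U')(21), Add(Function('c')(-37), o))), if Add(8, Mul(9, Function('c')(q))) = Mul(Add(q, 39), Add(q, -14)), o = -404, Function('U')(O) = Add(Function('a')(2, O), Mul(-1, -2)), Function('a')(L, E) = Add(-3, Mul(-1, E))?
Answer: Rational(-82412, 9) ≈ -9156.9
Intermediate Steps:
Function('U')(O) = Add(-1, Mul(-1, O)) (Function('U')(O) = Add(Add(-3, Mul(-1, O)), Mul(-1, -2)) = Add(Add(-3, Mul(-1, O)), 2) = Add(-1, Mul(-1, O)))
Function('c')(q) = Add(Rational(-8, 9), Mul(Rational(1, 9), Add(-14, q), Add(39, q))) (Function('c')(q) = Add(Rational(-8, 9), Mul(Rational(1, 9), Mul(Add(q, 39), Add(q, -14)))) = Add(Rational(-8, 9), Mul(Rational(1, 9), Mul(Add(39, q), Add(-14, q)))) = Add(Rational(-8, 9), Mul(Rational(1, 9), Mul(Add(-14, q), Add(39, q)))) = Add(Rational(-8, 9), Mul(Rational(1, 9), Add(-14, q), Add(39, q))))
Mul(-1, Mul(Function('U')(21), Add(Function('c')(-37), o))) = Mul(-1, Mul(Add(-1, Mul(-1, 21)), Add(Add(Rational(-554, 9), Mul(Rational(1, 9), Pow(-37, 2)), Mul(Rational(25, 9), -37)), -404))) = Mul(-1, Mul(Add(-1, -21), Add(Add(Rational(-554, 9), Mul(Rational(1, 9), 1369), Rational(-925, 9)), -404))) = Mul(-1, Mul(-22, Add(Add(Rational(-554, 9), Rational(1369, 9), Rational(-925, 9)), -404))) = Mul(-1, Mul(-22, Add(Rational(-110, 9), -404))) = Mul(-1, Mul(-22, Rational(-3746, 9))) = Mul(-1, Rational(82412, 9)) = Rational(-82412, 9)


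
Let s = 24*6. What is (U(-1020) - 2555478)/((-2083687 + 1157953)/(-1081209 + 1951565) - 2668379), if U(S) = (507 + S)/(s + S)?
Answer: 162364782334545/169538163702034 ≈ 0.95769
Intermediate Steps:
s = 144
U(S) = (507 + S)/(144 + S)
(U(-1020) - 2555478)/((-2083687 + 1157953)/(-1081209 + 1951565) - 2668379) = ((507 - 1020)/(144 - 1020) - 2555478)/((-2083687 + 1157953)/(-1081209 + 1951565) - 2668379) = (-513/(-876) - 2555478)/(-925734/870356 - 2668379) = (-1/876*(-513) - 2555478)/(-925734*1/870356 - 2668379) = (171/292 - 2555478)/(-462867/435178 - 2668379) = -746199405/(292*(-1161220299329/435178)) = -746199405/292*(-435178/1161220299329) = 162364782334545/169538163702034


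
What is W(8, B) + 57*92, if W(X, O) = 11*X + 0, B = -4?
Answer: 5332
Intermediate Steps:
W(X, O) = 11*X
W(8, B) + 57*92 = 11*8 + 57*92 = 88 + 5244 = 5332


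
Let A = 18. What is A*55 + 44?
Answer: 1034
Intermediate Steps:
A*55 + 44 = 18*55 + 44 = 990 + 44 = 1034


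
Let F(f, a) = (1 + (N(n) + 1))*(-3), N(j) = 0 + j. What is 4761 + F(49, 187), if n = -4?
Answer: 4767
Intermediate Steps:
N(j) = j
F(f, a) = 6 (F(f, a) = (1 + (-4 + 1))*(-3) = (1 - 3)*(-3) = -2*(-3) = 6)
4761 + F(49, 187) = 4761 + 6 = 4767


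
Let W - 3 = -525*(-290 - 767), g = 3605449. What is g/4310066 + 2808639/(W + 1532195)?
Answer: 19630434993401/8995637880118 ≈ 2.1822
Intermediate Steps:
W = 554928 (W = 3 - 525*(-290 - 767) = 3 - 525*(-1057) = 3 + 554925 = 554928)
g/4310066 + 2808639/(W + 1532195) = 3605449/4310066 + 2808639/(554928 + 1532195) = 3605449*(1/4310066) + 2808639/2087123 = 3605449/4310066 + 2808639*(1/2087123) = 3605449/4310066 + 2808639/2087123 = 19630434993401/8995637880118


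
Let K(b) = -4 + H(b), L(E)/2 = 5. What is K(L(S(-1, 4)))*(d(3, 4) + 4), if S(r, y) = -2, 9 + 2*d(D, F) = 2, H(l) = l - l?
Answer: -2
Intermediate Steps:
H(l) = 0
d(D, F) = -7/2 (d(D, F) = -9/2 + (½)*2 = -9/2 + 1 = -7/2)
L(E) = 10 (L(E) = 2*5 = 10)
K(b) = -4 (K(b) = -4 + 0 = -4)
K(L(S(-1, 4)))*(d(3, 4) + 4) = -4*(-7/2 + 4) = -4*½ = -2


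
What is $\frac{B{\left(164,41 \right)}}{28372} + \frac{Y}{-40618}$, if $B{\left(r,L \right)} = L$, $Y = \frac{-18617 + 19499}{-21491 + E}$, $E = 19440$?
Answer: $\frac{5994133}{4117771604} \approx 0.0014557$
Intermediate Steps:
$Y = - \frac{126}{293}$ ($Y = \frac{-18617 + 19499}{-21491 + 19440} = \frac{882}{-2051} = 882 \left(- \frac{1}{2051}\right) = - \frac{126}{293} \approx -0.43003$)
$\frac{B{\left(164,41 \right)}}{28372} + \frac{Y}{-40618} = \frac{41}{28372} - \frac{126}{293 \left(-40618\right)} = 41 \cdot \frac{1}{28372} - - \frac{63}{5950537} = \frac{1}{692} + \frac{63}{5950537} = \frac{5994133}{4117771604}$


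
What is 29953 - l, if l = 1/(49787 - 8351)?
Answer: 1241132507/41436 ≈ 29953.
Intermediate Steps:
l = 1/41436 ≈ 2.4134e-5
29953 - l = 29953 - 1*1/41436 = 29953 - 1/41436 = 1241132507/41436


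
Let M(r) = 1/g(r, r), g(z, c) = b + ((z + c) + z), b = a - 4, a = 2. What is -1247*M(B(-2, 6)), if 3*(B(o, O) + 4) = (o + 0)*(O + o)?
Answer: 1247/22 ≈ 56.682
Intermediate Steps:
b = -2 (b = 2 - 4 = -2)
B(o, O) = -4 + o*(O + o)/3 (B(o, O) = -4 + ((o + 0)*(O + o))/3 = -4 + (o*(O + o))/3 = -4 + o*(O + o)/3)
g(z, c) = -2 + c + 2*z (g(z, c) = -2 + ((z + c) + z) = -2 + ((c + z) + z) = -2 + (c + 2*z) = -2 + c + 2*z)
M(r) = 1/(-2 + 3*r) (M(r) = 1/(-2 + r + 2*r) = 1/(-2 + 3*r))
-1247*M(B(-2, 6)) = -1247/(-2 + 3*(-4 + (⅓)*(-2)² + (⅓)*6*(-2))) = -1247/(-2 + 3*(-4 + (⅓)*4 - 4)) = -1247/(-2 + 3*(-4 + 4/3 - 4)) = -1247/(-2 + 3*(-20/3)) = -1247/(-2 - 20) = -1247/(-22) = -1247*(-1/22) = 1247/22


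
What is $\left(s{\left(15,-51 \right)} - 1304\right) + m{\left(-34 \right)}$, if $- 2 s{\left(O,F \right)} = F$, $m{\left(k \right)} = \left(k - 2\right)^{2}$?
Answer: $\frac{35}{2} \approx 17.5$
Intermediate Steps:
$m{\left(k \right)} = \left(-2 + k\right)^{2}$
$s{\left(O,F \right)} = - \frac{F}{2}$
$\left(s{\left(15,-51 \right)} - 1304\right) + m{\left(-34 \right)} = \left(\left(- \frac{1}{2}\right) \left(-51\right) - 1304\right) + \left(-2 - 34\right)^{2} = \left(\frac{51}{2} - 1304\right) + \left(-36\right)^{2} = - \frac{2557}{2} + 1296 = \frac{35}{2}$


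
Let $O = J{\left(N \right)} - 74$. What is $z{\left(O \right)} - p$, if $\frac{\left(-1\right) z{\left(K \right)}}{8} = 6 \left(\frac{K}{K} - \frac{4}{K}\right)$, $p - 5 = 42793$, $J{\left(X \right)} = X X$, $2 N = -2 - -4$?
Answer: $- \frac{3127950}{73} \approx -42849.0$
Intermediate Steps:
$N = 1$ ($N = \frac{-2 - -4}{2} = \frac{-2 + 4}{2} = \frac{1}{2} \cdot 2 = 1$)
$J{\left(X \right)} = X^{2}$
$p = 42798$ ($p = 5 + 42793 = 42798$)
$O = -73$ ($O = 1^{2} - 74 = 1 - 74 = -73$)
$z{\left(K \right)} = -48 + \frac{192}{K}$ ($z{\left(K \right)} = - 8 \cdot 6 \left(\frac{K}{K} - \frac{4}{K}\right) = - 8 \cdot 6 \left(1 - \frac{4}{K}\right) = - 8 \left(6 - \frac{24}{K}\right) = -48 + \frac{192}{K}$)
$z{\left(O \right)} - p = \left(-48 + \frac{192}{-73}\right) - 42798 = \left(-48 + 192 \left(- \frac{1}{73}\right)\right) - 42798 = \left(-48 - \frac{192}{73}\right) - 42798 = - \frac{3696}{73} - 42798 = - \frac{3127950}{73}$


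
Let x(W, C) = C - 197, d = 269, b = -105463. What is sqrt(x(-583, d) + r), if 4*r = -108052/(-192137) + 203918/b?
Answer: 3*sqrt(13076743298600273164642)/40526688862 ≈ 8.4651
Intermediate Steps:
x(W, C) = -197 + C
r = -13892352345/40526688862 (r = (-108052/(-192137) + 203918/(-105463))/4 = (-108052*(-1/192137) + 203918*(-1/105463))/4 = (108052/192137 - 203918/105463)/4 = (1/4)*(-27784704690/20263344431) = -13892352345/40526688862 ≈ -0.34280)
sqrt(x(-583, d) + r) = sqrt((-197 + 269) - 13892352345/40526688862) = sqrt(72 - 13892352345/40526688862) = sqrt(2904029245719/40526688862) = 3*sqrt(13076743298600273164642)/40526688862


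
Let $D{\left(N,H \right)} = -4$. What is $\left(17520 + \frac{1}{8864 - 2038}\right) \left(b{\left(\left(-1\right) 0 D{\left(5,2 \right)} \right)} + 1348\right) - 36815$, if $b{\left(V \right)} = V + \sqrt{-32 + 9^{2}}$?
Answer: $\frac{161795211765}{6826} \approx 2.3703 \cdot 10^{7}$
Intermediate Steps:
$b{\left(V \right)} = 7 + V$ ($b{\left(V \right)} = V + \sqrt{-32 + 81} = V + \sqrt{49} = V + 7 = 7 + V$)
$\left(17520 + \frac{1}{8864 - 2038}\right) \left(b{\left(\left(-1\right) 0 D{\left(5,2 \right)} \right)} + 1348\right) - 36815 = \left(17520 + \frac{1}{8864 - 2038}\right) \left(\left(7 + \left(-1\right) 0 \left(-4\right)\right) + 1348\right) - 36815 = \left(17520 + \frac{1}{6826}\right) \left(\left(7 + 0 \left(-4\right)\right) + 1348\right) - 36815 = \left(17520 + \frac{1}{6826}\right) \left(\left(7 + 0\right) + 1348\right) - 36815 = \frac{119591521 \left(7 + 1348\right)}{6826} - 36815 = \frac{119591521}{6826} \cdot 1355 - 36815 = \frac{162046510955}{6826} - 36815 = \frac{161795211765}{6826}$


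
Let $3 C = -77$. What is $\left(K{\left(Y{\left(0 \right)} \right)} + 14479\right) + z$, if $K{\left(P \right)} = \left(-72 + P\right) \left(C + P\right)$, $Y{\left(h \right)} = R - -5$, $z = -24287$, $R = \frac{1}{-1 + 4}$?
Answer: $- \frac{76072}{9} \approx -8452.4$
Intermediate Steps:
$R = \frac{1}{3} \approx 0.33333$
$C = - \frac{77}{3}$ ($C = \frac{1}{3} \left(-77\right) = - \frac{77}{3} \approx -25.667$)
$Y{\left(h \right)} = \frac{16}{3}$ ($Y{\left(h \right)} = \frac{1}{3} - -5 = \frac{1}{3} + 5 = \frac{16}{3}$)
$K{\left(P \right)} = \left(-72 + P\right) \left(- \frac{77}{3} + P\right)$
$\left(K{\left(Y{\left(0 \right)} \right)} + 14479\right) + z = \left(\left(1848 + \left(\frac{16}{3}\right)^{2} - \frac{4688}{9}\right) + 14479\right) - 24287 = \left(\left(1848 + \frac{256}{9} - \frac{4688}{9}\right) + 14479\right) - 24287 = \left(\frac{12200}{9} + 14479\right) - 24287 = \frac{142511}{9} - 24287 = - \frac{76072}{9}$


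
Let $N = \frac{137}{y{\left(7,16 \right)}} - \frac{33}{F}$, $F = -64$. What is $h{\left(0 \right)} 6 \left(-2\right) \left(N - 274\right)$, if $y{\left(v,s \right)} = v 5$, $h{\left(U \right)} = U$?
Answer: $0$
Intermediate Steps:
$y{\left(v,s \right)} = 5 v$
$N = \frac{9923}{2240}$ ($N = \frac{137}{5 \cdot 7} - \frac{33}{-64} = \frac{137}{35} - - \frac{33}{64} = 137 \cdot \frac{1}{35} + \frac{33}{64} = \frac{137}{35} + \frac{33}{64} = \frac{9923}{2240} \approx 4.4299$)
$h{\left(0 \right)} 6 \left(-2\right) \left(N - 274\right) = 0 \cdot 6 \left(-2\right) \left(\frac{9923}{2240} - 274\right) = 0 \left(-2\right) \left(- \frac{603837}{2240}\right) = 0 \left(- \frac{603837}{2240}\right) = 0$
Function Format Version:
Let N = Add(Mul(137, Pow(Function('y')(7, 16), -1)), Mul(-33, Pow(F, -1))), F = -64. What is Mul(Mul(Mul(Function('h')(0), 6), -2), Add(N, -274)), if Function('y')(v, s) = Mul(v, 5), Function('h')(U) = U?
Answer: 0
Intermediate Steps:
Function('y')(v, s) = Mul(5, v)
N = Rational(9923, 2240) (N = Add(Mul(137, Pow(Mul(5, 7), -1)), Mul(-33, Pow(-64, -1))) = Add(Mul(137, Pow(35, -1)), Mul(-33, Rational(-1, 64))) = Add(Mul(137, Rational(1, 35)), Rational(33, 64)) = Add(Rational(137, 35), Rational(33, 64)) = Rational(9923, 2240) ≈ 4.4299)
Mul(Mul(Mul(Function('h')(0), 6), -2), Add(N, -274)) = Mul(Mul(Mul(0, 6), -2), Add(Rational(9923, 2240), -274)) = Mul(Mul(0, -2), Rational(-603837, 2240)) = Mul(0, Rational(-603837, 2240)) = 0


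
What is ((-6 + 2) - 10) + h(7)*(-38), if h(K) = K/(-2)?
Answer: 119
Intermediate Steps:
h(K) = -K/2 (h(K) = K*(-1/2) = -K/2)
((-6 + 2) - 10) + h(7)*(-38) = ((-6 + 2) - 10) - 1/2*7*(-38) = (-4 - 10) - 7/2*(-38) = -14 + 133 = 119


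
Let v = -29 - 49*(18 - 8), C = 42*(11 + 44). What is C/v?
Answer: -770/173 ≈ -4.4509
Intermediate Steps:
C = 2310 (C = 42*55 = 2310)
v = -519 (v = -29 - 49*10 = -29 - 490 = -519)
C/v = 2310/(-519) = 2310*(-1/519) = -770/173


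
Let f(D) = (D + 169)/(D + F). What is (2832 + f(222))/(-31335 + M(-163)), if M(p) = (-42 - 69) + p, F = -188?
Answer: -5687/63218 ≈ -0.089959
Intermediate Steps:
f(D) = (169 + D)/(-188 + D) (f(D) = (D + 169)/(D - 188) = (169 + D)/(-188 + D))
M(p) = -111 + p
(2832 + f(222))/(-31335 + M(-163)) = (2832 + (169 + 222)/(-188 + 222))/(-31335 + (-111 - 163)) = (2832 + 391/34)/(-31335 - 274) = (2832 + (1/34)*391)/(-31609) = (2832 + 23/2)*(-1/31609) = (5687/2)*(-1/31609) = -5687/63218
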